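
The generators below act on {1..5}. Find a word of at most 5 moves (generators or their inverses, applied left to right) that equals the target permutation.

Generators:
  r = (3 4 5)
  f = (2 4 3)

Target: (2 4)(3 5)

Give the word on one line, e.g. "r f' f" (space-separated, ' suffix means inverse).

r' f' f'

  after r': (3 5 4)
  after f': (2 3 5)
  after f': (2 4)(3 5)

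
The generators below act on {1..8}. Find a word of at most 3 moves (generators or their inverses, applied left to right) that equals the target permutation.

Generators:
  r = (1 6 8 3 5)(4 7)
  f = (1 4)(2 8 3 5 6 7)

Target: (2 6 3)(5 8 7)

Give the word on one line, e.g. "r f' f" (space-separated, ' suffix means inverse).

  after f': (1 4)(2 7 6 5 3 8)
  after f': (2 6 3)(5 8 7)

f' f'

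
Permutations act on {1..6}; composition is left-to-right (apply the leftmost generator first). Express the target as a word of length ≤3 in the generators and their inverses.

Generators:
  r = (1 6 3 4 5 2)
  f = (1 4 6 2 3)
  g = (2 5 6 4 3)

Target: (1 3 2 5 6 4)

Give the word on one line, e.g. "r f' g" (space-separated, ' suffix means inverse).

  after r': (1 2 5 4 3 6)
  after f: (1 3 2 5 6 4)

r' f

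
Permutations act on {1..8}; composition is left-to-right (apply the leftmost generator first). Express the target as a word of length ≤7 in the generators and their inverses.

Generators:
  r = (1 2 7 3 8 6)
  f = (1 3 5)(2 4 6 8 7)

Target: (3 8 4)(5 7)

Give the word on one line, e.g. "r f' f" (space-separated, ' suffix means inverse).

  after r': (1 6 8 3 7 2)
  after r': (1 8 7)(2 6 3)
  after f: (1 7 3 4 6 5)(2 8)
  after f: (1 2 7 5 3 6)(4 8)
  after r': (3 8 4)(5 7)

r' r' f f r'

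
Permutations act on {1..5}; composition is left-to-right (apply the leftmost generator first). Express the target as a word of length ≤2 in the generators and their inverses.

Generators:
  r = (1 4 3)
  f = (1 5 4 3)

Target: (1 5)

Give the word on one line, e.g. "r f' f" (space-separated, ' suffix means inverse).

f r'

  after f: (1 5 4 3)
  after r': (1 5)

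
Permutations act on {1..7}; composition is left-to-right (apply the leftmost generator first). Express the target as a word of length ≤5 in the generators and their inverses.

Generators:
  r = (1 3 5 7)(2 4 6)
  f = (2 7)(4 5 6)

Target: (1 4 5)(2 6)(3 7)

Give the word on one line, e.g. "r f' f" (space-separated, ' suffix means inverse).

r' r' f f

  after r': (1 7 5 3)(2 6 4)
  after r': (1 5)(2 4 6)(3 7)
  after f: (1 6 7 3 2 5)
  after f: (1 4 5)(2 6)(3 7)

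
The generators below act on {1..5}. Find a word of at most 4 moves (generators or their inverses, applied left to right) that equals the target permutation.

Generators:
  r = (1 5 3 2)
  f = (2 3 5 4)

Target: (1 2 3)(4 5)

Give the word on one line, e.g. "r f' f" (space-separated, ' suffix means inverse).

r' r' f'

  after r': (1 2 3 5)
  after r': (1 3)(2 5)
  after f': (1 2 3)(4 5)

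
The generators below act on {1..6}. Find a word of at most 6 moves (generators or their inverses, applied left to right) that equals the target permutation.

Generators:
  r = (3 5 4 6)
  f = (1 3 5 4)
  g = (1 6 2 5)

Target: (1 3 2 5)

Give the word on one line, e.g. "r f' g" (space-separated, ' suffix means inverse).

  after g': (1 5 2 6)
  after g': (1 2)(5 6)
  after f: (1 2 3 5 6 4)
  after g': (1 6 4 5)(2 3)
  after r: (1 3 2 5)

g' g' f g' r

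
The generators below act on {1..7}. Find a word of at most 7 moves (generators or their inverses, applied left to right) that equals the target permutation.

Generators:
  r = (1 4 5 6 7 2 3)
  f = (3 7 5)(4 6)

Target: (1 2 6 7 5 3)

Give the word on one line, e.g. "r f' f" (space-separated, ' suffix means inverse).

  after f': (3 5 7)(4 6)
  after r': (1 3 4 5 6)(2 7)
  after r': (1 2 6 3)
  after f': (1 2 4 6 5 7 3)
  after f': (1 2 6 7 5 3)

f' r' r' f' f'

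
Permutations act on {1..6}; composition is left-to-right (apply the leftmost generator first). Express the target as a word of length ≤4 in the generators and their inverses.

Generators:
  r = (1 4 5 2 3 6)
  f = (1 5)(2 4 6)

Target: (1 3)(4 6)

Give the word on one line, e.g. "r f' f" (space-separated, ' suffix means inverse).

  after f': (1 5)(2 6 4)
  after r': (1 4 5 6)(2 3)
  after f: (1 6 5 2 3 4)
  after r': (1 3)(4 6)

f' r' f r'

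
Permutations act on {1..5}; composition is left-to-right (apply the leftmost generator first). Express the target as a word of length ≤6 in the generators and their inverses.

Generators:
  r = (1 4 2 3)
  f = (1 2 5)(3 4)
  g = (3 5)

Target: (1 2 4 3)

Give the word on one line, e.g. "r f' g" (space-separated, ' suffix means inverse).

  after r: (1 4 2 3)
  after g: (1 4 2 5 3)
  after r': (2 5)
  after g: (2 3 5)
  after f: (1 2 4 3)

r g r' g f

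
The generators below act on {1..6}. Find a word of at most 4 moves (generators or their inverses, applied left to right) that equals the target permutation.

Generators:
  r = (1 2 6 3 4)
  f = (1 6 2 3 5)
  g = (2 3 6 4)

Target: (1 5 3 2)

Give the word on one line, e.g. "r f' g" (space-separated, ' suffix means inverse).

g f r f

  after g: (2 3 6 4)
  after f: (1 6 4 3 2 5)
  after r: (1 3 6)(2 5)
  after f: (1 5 3 2)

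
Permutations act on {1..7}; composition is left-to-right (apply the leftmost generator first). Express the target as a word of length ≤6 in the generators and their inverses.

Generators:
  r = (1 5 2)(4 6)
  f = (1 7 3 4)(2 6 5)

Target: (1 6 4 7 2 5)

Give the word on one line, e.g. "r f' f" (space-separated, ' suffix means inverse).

r' f' r' r' f

  after r': (1 2 5)(4 6)
  after f': (1 5 4 2 6 3 7)
  after r': (2 4 5 6 3 7)
  after r': (1 2 6 3 7 5 4)
  after f: (1 6 4 7 2 5)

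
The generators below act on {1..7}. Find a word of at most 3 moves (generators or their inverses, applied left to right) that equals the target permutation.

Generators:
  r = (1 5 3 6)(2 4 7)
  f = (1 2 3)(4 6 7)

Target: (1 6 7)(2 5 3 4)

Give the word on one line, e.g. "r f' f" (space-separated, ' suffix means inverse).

  after f': (1 3 2)(4 7 6)
  after r: (1 6 7)(2 5 3 4)

f' r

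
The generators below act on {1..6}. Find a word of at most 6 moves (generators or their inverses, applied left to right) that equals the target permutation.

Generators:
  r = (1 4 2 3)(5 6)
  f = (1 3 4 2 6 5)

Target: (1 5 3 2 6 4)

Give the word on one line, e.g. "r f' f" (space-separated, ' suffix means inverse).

  after r: (1 4 2 3)(5 6)
  after f': (1 3 5 2)
  after f': (2 5 4 3 6)
  after f': (1 5 3 2 6 4)

r f' f' f'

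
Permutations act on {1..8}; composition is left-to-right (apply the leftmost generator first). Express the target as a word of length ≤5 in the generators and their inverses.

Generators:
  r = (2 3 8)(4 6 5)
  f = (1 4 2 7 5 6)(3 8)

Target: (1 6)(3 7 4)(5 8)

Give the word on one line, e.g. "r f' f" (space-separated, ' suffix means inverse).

f r' f r f

  after f: (1 4 2 7 5 6)(3 8)
  after r': (1 5 4 8 2 7 6)
  after f: (1 6 4 3 8 7)(2 5)
  after r: (1 5 3 2 4 8 7)
  after f: (1 6)(3 7 4)(5 8)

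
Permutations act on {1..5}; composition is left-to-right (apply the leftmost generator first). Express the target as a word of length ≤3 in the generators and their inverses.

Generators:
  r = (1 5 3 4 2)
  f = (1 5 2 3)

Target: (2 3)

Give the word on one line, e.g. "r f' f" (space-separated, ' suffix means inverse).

  after r': (1 2 4 3 5)
  after f': (1 5 3)(2 4)
  after r': (2 3)

r' f' r'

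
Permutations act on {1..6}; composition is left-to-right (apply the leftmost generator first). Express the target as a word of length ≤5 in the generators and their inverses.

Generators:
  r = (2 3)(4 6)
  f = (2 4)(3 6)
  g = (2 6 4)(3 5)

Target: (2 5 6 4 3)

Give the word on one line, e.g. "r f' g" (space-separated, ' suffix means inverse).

r' f g' r g

  after r': (2 3)(4 6)
  after f: (2 6)(3 4)
  after g': (3 6 4 5)
  after r: (2 3 4 5)
  after g: (2 5 6 4 3)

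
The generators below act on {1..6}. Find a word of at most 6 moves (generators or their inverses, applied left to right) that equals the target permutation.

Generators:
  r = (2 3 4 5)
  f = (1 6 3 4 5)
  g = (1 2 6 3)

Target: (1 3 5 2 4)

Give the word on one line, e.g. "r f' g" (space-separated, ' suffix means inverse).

  after f: (1 6 3 4 5)
  after r': (1 6 2 5)
  after f: (1 3 4 5 6 2)
  after g': (1 6)(2 3 4 5)
  after f: (1 3 5 2 4)

f r' f g' f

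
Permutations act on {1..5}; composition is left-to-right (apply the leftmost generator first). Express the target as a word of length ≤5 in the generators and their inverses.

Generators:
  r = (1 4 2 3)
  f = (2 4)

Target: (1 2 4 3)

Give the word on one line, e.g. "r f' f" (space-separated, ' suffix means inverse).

f' r f'

  after f': (2 4)
  after r: (1 4 3)
  after f': (1 2 4 3)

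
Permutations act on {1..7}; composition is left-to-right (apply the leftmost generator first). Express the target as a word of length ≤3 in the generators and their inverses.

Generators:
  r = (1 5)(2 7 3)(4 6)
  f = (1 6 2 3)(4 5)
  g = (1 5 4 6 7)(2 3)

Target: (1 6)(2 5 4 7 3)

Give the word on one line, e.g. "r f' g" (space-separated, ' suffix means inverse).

f' r' g'

  after f': (1 3 2 6)(4 5)
  after r': (1 7 2 4)(5 6)
  after g': (1 6)(2 5 4 7 3)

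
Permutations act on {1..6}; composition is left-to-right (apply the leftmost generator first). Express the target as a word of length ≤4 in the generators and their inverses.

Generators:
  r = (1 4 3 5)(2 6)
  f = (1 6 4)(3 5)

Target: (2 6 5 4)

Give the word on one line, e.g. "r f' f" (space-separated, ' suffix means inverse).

f' r'

  after f': (1 4 6)(3 5)
  after r': (2 6 5 4)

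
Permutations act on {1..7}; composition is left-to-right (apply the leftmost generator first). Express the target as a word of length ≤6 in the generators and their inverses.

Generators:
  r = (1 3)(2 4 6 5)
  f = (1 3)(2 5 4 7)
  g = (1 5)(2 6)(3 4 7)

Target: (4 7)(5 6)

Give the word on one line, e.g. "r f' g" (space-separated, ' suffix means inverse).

r r r f'

  after r: (1 3)(2 4 6 5)
  after r: (2 6)(4 5)
  after r: (1 3)(2 5 6 4)
  after f': (4 7)(5 6)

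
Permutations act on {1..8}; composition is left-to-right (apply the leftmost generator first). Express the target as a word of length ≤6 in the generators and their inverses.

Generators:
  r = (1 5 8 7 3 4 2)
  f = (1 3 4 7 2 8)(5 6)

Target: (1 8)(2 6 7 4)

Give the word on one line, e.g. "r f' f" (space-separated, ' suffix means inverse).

r r f r r

  after r: (1 5 8 7 3 4 2)
  after r: (1 8 3 2 5 7 4)
  after f: (2 6 5)(3 8 4)
  after r: (1 5)(2 6 8)(3 7)
  after r: (1 8)(2 6 7 4)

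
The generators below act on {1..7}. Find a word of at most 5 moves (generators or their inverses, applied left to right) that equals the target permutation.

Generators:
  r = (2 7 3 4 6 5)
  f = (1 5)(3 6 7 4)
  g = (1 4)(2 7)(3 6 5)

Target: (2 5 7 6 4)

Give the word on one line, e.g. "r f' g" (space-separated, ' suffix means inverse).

  after f: (1 5)(3 6 7 4)
  after g: (1 3 5 4 6 2 7)
  after f: (1 6 2 4 7 5 3)
  after g: (1 5 6 7 3 4 2)
  after f: (2 5 7 6 4)

f g f g f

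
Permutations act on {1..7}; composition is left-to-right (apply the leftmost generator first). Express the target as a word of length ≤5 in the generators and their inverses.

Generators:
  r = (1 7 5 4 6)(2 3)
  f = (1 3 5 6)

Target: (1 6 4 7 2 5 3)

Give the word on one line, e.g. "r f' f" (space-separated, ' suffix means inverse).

r f' r' f'

  after r: (1 7 5 4 6)(2 3)
  after f': (1 7 3 2)(4 5)
  after r': (2 6 4 7)
  after f': (1 6 4 7 2 5 3)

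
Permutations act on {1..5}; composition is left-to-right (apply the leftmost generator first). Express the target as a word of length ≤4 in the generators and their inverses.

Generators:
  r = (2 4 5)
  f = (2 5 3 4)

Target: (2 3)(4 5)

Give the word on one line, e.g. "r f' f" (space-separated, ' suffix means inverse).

  after f: (2 5 3 4)
  after f: (2 3)(4 5)

f f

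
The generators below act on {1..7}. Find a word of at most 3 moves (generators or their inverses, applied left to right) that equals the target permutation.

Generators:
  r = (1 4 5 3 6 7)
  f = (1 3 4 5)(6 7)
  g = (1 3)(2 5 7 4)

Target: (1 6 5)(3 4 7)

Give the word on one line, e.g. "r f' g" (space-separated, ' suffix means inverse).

  after r': (1 7 6 3 5 4)
  after r': (1 6 5)(3 4 7)

r' r'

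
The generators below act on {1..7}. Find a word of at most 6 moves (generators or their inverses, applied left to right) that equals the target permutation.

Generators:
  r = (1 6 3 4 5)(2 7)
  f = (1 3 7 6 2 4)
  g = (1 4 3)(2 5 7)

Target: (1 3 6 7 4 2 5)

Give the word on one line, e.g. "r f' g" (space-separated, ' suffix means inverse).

  after r': (1 5 4 3 6)(2 7)
  after f': (1 5 2 3 7 6 4)
  after r: (2 4 6 5 7 3)
  after f': (1 4 7)(3 6 5)
  after g: (1 3 6 7 4 2 5)

r' f' r f' g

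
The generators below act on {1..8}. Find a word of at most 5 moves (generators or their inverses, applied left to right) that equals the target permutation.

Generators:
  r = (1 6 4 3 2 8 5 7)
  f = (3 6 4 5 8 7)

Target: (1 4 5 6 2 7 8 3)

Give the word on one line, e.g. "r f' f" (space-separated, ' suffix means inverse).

f' r f

  after f': (3 7 8 5 4 6)
  after r: (1 6 2 8 7 5 3)
  after f: (1 4 5 6 2 7 8 3)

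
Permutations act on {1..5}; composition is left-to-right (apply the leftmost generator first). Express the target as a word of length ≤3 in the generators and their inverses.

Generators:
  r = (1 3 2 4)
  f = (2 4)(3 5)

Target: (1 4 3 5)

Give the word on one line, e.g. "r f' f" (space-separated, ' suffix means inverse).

  after f': (2 4)(3 5)
  after r': (1 4 3 5)

f' r'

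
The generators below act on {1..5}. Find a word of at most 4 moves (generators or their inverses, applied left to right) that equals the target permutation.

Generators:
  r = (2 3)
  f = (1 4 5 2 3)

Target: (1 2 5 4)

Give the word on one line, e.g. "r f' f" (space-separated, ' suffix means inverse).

  after f': (1 3 2 5 4)
  after r: (1 2 5 4)

f' r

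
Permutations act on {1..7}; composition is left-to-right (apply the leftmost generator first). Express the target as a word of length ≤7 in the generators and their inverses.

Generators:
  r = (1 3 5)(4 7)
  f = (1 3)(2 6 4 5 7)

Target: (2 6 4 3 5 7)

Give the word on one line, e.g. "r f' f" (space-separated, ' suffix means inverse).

f r' r' r' r'

  after f: (1 3)(2 6 4 5 7)
  after r': (2 6 7)(3 5 4)
  after r': (1 5 7 2 6 4)
  after r': (1 3)(2 6 7)(4 5)
  after r': (2 6 4 3 5 7)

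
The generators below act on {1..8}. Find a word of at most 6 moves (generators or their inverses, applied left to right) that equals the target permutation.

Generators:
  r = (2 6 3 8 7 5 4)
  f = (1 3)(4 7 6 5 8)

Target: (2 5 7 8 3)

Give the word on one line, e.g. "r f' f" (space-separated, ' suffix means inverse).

  after f: (1 3)(4 7 6 5 8)
  after f: (4 6 8 7 5)
  after r': (2 4)(3 6)
  after r': (2 5 7 8 3)

f f r' r'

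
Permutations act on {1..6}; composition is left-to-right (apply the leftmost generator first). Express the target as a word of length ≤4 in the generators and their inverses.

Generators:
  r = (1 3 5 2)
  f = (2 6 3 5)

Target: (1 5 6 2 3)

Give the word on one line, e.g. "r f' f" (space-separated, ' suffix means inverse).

  after r': (1 2 5 3)
  after f': (1 5 6 2 3)

r' f'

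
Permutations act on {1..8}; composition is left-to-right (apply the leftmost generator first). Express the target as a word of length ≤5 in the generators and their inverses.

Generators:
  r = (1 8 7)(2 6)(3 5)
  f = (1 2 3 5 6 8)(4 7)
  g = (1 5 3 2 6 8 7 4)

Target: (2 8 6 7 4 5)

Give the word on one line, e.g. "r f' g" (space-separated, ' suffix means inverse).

g r f' f'

  after g: (1 5 3 2 6 8 7 4)
  after r: (1 3 6 7 4 8)
  after f': (1 2)(3 5)(4 6)
  after f': (2 8 6 7 4 5)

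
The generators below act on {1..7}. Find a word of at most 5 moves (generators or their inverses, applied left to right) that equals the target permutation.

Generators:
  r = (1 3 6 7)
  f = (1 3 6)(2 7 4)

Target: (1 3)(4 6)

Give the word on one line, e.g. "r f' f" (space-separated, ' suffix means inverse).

f' r r f

  after f': (1 6 3)(2 4 7)
  after r: (1 7 2 4)
  after r: (2 4 3 6 7)
  after f: (1 3)(4 6)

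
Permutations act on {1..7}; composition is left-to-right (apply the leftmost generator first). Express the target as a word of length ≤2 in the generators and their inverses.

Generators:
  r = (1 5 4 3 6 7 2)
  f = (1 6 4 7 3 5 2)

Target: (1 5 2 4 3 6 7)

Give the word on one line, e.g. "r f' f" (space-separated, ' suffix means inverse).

  after r': (1 2 7 6 3 4 5)
  after f': (1 5 2 4 3 6 7)

r' f'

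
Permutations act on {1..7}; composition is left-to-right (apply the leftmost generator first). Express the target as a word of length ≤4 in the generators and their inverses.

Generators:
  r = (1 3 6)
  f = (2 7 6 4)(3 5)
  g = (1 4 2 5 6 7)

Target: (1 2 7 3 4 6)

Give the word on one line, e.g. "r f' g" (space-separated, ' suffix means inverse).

  after f: (2 7 6 4)(3 5)
  after g': (1 7 5 3 2 6)
  after f': (1 2 7 3 4 6)

f g' f'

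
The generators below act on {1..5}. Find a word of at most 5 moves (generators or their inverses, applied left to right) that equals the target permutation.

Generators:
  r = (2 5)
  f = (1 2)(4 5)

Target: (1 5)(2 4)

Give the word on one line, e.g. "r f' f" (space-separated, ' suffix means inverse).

  after f: (1 2)(4 5)
  after r: (1 5 4 2)
  after f': (1 4)
  after r': (1 4)(2 5)
  after f': (1 5)(2 4)

f r f' r' f'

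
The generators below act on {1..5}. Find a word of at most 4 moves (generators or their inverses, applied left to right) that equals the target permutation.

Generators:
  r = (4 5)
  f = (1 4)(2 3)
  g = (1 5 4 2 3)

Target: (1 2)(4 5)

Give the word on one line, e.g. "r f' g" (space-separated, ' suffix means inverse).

  after g': (1 3 2 4 5)
  after f': (1 2)(4 5)

g' f'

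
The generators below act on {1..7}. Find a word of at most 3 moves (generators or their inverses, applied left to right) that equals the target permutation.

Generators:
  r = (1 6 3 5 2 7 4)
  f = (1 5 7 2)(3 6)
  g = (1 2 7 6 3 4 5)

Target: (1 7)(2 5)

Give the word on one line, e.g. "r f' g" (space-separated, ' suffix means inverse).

f' f'

  after f': (1 2 7 5)(3 6)
  after f': (1 7)(2 5)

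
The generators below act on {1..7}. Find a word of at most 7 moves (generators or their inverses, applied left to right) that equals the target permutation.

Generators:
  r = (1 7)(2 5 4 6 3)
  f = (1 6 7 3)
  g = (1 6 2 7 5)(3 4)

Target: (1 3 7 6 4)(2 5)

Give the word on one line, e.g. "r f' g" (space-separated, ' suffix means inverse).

  after f': (1 3 7 6)
  after g: (1 4 3 5)(2 7)
  after r: (1 6 3 4 2)(5 7)
  after g': (2 5)(4 6)
  after f': (1 3 7 6 4)(2 5)

f' g r g' f'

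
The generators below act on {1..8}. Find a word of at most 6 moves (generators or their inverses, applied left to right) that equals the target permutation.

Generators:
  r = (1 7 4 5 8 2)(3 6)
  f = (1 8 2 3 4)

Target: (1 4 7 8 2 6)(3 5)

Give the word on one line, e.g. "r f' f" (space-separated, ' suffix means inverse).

f r f' f' f'

  after f: (1 8 2 3 4)
  after r: (1 2 6 3 5 8)(4 7)
  after f': (1 8 4 7 3 5)(2 6)
  after f': (2 6 8 3 5 4 7)
  after f': (1 4 7 8 2 6)(3 5)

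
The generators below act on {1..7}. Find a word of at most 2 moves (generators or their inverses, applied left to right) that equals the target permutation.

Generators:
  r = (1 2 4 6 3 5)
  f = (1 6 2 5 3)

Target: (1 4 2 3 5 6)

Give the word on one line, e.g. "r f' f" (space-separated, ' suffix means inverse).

  after f: (1 6 2 5 3)
  after r': (1 4 2 3 5 6)

f r'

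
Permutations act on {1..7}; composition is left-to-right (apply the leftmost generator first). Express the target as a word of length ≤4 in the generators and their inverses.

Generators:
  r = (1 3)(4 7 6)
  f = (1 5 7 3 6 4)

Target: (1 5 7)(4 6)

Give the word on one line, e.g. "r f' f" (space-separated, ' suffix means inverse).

f' r f'

  after f': (1 4 6 3 7 5)
  after r: (1 7 5 3 6)
  after f': (1 5 7)(4 6)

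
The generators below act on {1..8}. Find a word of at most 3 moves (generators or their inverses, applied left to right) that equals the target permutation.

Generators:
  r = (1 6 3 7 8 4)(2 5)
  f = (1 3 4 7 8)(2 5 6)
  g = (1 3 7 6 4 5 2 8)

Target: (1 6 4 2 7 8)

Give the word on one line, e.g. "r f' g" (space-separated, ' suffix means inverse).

f f g'

  after f: (1 3 4 7 8)(2 5 6)
  after f: (1 4 8 3 7)(2 6 5)
  after g': (1 6 4 2 7 8)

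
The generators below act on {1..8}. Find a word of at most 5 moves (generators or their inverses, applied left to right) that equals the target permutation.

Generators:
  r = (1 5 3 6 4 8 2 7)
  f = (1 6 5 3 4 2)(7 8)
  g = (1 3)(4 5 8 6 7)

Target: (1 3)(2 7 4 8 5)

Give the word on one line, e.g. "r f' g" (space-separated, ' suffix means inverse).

  after r': (1 7 2 8 4 6 3 5)
  after r': (1 2 4 3)(5 7 8 6)
  after f: (3 6)(5 8)
  after f: (1 6 4 2)(3 5 7 8)
  after r': (1 3)(2 7 4 8 5)

r' r' f f r'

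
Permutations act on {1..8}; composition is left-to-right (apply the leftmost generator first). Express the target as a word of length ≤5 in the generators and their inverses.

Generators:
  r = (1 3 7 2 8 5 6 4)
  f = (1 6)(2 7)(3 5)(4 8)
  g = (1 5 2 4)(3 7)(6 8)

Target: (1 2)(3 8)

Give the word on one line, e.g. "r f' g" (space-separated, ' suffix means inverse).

f g' f' g'

  after f: (1 6)(2 7)(3 5)(4 8)
  after g': (1 8 2 3)(4 6)(5 7)
  after f': (1 4)(2 5)(3 6 8 7)
  after g': (1 2)(3 8)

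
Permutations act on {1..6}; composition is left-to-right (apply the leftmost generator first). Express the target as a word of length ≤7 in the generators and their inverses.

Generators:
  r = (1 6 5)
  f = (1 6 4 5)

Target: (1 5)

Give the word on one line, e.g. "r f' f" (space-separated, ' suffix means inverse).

f f r' r' f

  after f: (1 6 4 5)
  after f: (1 4)(5 6)
  after r': (1 4 5)
  after r': (1 4 6)
  after f: (1 5)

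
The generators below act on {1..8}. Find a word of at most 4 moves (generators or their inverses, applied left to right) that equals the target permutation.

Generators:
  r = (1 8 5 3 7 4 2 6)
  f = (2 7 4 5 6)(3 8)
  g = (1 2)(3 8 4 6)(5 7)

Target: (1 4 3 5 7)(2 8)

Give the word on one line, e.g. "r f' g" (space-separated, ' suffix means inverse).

  after f: (2 7 4 5 6)(3 8)
  after g': (1 2 5 4 7 8 6)
  after r': (1 4 3 5 7)(2 8)

f g' r'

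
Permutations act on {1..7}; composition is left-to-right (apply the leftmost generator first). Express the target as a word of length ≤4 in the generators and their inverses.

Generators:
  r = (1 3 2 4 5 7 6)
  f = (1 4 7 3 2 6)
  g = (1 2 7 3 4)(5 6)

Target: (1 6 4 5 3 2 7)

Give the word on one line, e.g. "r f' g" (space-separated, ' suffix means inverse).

g' f' r'

  after g': (1 4 3 7 2)(5 6)
  after f': (2 6 5)(3 4 7)
  after r': (1 6 4 5 3 2 7)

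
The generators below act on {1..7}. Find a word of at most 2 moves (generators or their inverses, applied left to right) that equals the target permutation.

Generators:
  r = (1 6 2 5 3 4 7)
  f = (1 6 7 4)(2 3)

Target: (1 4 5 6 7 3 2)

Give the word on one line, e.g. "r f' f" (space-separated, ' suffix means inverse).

r' r'

  after r': (1 7 4 3 5 2 6)
  after r': (1 4 5 6 7 3 2)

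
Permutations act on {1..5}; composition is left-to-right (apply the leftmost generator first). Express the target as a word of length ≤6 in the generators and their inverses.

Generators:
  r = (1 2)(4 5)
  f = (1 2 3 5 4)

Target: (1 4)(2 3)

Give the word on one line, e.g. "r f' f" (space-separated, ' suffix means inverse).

  after r: (1 2)(4 5)
  after f: (1 3 5)
  after r: (1 3 4 5 2)
  after f: (1 5 3)
  after f: (1 4)(2 3)

r f r f f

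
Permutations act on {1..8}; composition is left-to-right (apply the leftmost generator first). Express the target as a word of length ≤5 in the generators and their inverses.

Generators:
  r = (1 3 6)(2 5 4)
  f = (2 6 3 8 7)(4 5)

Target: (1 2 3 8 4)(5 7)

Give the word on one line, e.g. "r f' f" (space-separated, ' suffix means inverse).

  after f: (2 6 3 8 7)(4 5)
  after r': (1 6)(2 3 8 7 4)
  after f: (1 3 7 5 4 6)(2 8)
  after r: (1 6 3 7 4)(2 8 5)
  after f': (1 2 3 8 4)(5 7)

f r' f r f'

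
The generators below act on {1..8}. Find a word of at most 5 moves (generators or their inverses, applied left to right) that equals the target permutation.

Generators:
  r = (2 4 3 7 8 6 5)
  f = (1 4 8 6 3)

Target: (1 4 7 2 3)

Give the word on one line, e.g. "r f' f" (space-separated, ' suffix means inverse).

f r f' r' f'

  after f: (1 4 8 6 3)
  after r: (1 3)(2 4 6 7 8 5)
  after f': (1 6 7 4 8 5 2)
  after r': (1 8 6 3 4 7 2)
  after f': (1 4 7 2 3)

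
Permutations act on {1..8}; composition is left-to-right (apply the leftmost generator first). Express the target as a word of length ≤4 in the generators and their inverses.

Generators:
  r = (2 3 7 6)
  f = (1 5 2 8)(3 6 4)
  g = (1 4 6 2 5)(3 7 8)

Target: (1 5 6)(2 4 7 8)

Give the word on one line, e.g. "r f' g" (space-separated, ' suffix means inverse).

g g r g

  after g: (1 4 6 2 5)(3 7 8)
  after g: (1 6 5 4 2)(3 8 7)
  after r: (1 2)(3 8 6 5 4)
  after g: (1 5 6)(2 4 7 8)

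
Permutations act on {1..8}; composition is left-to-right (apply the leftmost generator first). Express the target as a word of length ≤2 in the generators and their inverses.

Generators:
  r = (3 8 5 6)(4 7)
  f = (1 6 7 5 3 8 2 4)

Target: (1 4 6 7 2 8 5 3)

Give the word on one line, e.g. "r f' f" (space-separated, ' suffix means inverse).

  after r': (3 6 5 8)(4 7)
  after f': (1 4 6 7 2 8 5 3)

r' f'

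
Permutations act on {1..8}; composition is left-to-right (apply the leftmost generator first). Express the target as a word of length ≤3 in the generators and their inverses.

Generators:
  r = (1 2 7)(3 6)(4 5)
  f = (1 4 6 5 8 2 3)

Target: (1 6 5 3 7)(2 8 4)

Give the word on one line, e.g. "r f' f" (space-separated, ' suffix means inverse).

f' r

  after f': (1 3 2 8 5 6 4)
  after r: (1 6 5 3 7)(2 8 4)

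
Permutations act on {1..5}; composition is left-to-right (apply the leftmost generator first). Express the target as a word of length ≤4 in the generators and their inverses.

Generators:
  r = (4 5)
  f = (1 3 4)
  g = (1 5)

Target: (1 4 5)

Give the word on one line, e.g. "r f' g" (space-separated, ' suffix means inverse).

  after g: (1 5)
  after r': (1 4 5)

g r'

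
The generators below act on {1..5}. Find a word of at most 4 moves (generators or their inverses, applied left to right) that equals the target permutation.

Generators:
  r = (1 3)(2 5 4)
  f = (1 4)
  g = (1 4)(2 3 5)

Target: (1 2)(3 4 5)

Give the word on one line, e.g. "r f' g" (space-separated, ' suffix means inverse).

f r' g

  after f: (1 4)
  after r': (1 5 2 4 3)
  after g: (1 2)(3 4 5)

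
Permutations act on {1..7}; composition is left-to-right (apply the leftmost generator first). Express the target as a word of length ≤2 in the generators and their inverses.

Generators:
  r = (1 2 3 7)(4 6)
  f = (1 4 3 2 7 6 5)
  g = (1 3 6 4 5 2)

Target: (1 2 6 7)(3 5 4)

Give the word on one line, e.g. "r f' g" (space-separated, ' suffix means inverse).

f' g

  after f': (1 5 6 7 2 3 4)
  after g: (1 2 6 7)(3 5 4)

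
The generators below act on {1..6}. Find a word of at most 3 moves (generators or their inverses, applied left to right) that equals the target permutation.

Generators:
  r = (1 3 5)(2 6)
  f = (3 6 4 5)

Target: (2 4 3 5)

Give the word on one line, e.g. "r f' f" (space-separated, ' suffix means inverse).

  after r': (1 5 3)(2 6)
  after f: (1 3)(2 4 5 6)
  after r': (2 4 3 5)

r' f r'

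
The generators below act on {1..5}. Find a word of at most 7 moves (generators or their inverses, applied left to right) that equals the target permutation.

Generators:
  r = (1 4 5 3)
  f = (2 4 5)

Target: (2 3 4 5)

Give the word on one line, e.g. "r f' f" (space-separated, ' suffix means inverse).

  after r: (1 4 5 3)
  after f: (1 5 3)(2 4)
  after r': (1 4 2)
  after r': (2 3 5 4)
  after f': (2 3 4 5)

r f r' r' f'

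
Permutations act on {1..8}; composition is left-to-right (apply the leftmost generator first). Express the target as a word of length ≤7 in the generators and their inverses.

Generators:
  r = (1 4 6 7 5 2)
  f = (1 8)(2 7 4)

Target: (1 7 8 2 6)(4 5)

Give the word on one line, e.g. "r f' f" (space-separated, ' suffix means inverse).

r' r' f r f

  after r': (1 2 5 7 6 4)
  after r': (1 5 6)(2 7 4)
  after f: (1 5 6 8)(2 4 7)
  after r: (1 2 6 8 4 5 7)
  after f: (1 7 8 2 6)(4 5)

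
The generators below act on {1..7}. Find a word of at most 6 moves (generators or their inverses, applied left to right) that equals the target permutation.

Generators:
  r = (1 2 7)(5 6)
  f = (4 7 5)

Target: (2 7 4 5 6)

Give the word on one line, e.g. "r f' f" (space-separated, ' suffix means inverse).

f r f' r' f

  after f: (4 7 5)
  after r: (1 2 7 6 5 4)
  after f': (1 2 4)(6 7)
  after r': (2 4 7 5 6)
  after f: (2 7 4 5 6)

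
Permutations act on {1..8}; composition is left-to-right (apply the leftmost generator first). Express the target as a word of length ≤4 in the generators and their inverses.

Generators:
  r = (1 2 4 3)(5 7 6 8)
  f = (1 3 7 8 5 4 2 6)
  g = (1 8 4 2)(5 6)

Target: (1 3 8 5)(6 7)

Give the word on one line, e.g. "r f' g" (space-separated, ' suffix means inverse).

  after r': (1 3 4 2)(5 8 6 7)
  after g': (1 3 8 5)(6 7)

r' g'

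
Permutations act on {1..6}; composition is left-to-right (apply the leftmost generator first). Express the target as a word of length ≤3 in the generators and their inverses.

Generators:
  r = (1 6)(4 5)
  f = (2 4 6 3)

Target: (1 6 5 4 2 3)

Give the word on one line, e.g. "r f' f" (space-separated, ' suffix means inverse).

  after f': (2 3 6 4)
  after r': (1 6 5 4 2 3)

f' r'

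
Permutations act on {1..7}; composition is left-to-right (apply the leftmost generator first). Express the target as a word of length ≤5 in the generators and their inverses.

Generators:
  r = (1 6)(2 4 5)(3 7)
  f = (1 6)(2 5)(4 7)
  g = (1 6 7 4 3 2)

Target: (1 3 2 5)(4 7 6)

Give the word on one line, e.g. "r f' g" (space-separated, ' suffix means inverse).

  after r': (1 6)(2 5 4)(3 7)
  after g': (2 5 7 4 3 6)
  after g': (1 2 5 6 3)
  after g': (1 3 2 5)(4 7 6)

r' g' g' g'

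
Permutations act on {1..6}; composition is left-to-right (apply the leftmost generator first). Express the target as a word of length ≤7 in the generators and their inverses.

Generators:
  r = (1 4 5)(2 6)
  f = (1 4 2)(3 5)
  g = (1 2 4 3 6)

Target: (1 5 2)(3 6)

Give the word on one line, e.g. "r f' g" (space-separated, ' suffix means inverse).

g' r f r' g

  after g': (1 6 3 4 2)
  after r: (1 2 4 6 3 5)
  after f: (4 6 5)
  after r': (1 5)(2 6 4)
  after g: (1 5 2)(3 6)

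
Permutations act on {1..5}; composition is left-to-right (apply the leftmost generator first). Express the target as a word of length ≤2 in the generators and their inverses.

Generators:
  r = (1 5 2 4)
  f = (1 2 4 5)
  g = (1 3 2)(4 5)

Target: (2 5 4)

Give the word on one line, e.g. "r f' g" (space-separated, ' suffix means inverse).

  after r: (1 5 2 4)
  after f: (2 5 4)

r f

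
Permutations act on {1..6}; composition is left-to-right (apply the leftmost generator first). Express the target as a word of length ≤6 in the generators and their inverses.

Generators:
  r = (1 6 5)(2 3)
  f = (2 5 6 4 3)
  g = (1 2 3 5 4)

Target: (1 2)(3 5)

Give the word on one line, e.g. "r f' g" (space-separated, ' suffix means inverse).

r f' f' g r'

  after r: (1 6 5)(2 3)
  after f': (1 5)(2 4 6)
  after f': (1 2 6 3 4 5)
  after g: (1 3)(2 6 5)
  after r': (1 2)(3 5)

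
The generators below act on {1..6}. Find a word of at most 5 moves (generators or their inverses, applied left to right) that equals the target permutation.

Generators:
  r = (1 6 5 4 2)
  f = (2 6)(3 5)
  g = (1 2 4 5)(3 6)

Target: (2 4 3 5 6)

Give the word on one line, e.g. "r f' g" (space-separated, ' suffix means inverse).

  after f': (2 6)(3 5)
  after g: (1 2 3)(4 5 6)
  after g: (1 4)(2 6 5 3)
  after r: (1 2 5 3)(4 6)
  after g': (2 4 3 5 6)

f' g g r g'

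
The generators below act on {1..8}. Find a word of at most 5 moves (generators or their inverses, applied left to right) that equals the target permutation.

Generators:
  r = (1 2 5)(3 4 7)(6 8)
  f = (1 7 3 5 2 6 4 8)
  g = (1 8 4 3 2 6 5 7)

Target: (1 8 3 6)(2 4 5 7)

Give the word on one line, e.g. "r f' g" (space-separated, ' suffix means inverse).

r g f g'

  after r: (1 2 5)(3 4 7)(6 8)
  after g: (1 6 4)(2 7)(5 8)
  after f: (1 4 7 6 8 2 3 5)
  after g': (1 8 3 6)(2 4 5 7)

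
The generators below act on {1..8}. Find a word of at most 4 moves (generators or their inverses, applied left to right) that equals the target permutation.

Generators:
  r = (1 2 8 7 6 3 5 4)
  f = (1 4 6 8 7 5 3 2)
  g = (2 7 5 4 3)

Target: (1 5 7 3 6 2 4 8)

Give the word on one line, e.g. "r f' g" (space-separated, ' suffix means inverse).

  after f': (1 2 3 5 7 8 6 4)
  after f': (1 3 7 6)(2 5 8 4)
  after r: (1 5 7 3 6 2 4 8)

f' f' r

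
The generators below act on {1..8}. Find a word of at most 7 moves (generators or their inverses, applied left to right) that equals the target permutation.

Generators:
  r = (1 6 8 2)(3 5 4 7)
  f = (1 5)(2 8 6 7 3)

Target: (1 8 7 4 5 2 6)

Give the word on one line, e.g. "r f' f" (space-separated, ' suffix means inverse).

  after r': (1 2 8 6)(3 7 4 5)
  after f': (1 3 6 5 7 4)
  after f': (1 7 4 5 6)(2 3 8)
  after f': (1 6 5 8 3 2 7 4)
  after f': (1 8 7 4 5 2 6)

r' f' f' f' f'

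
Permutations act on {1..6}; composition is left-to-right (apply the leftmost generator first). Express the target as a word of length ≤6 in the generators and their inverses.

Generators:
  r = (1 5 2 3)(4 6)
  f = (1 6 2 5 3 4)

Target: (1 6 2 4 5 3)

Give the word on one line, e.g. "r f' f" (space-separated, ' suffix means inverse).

f f r f r

  after f: (1 6 2 5 3 4)
  after f: (1 2 3)(4 6 5)
  after r: (1 3 5 6 2)
  after f: (1 4)(2 6 5)
  after r: (1 6 2 4 5 3)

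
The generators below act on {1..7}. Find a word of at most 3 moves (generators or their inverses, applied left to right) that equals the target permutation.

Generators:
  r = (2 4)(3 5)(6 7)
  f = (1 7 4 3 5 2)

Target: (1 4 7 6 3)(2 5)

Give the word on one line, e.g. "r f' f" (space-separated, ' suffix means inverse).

r f f

  after r: (2 4)(3 5)(6 7)
  after f: (1 7 6 4)(2 3)
  after f: (1 4 7 6 3)(2 5)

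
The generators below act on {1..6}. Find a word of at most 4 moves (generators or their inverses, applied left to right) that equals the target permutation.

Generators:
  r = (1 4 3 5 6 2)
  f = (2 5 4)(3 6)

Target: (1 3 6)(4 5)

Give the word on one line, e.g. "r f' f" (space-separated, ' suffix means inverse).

  after r: (1 4 3 5 6 2)
  after f': (1 5 3 2)(4 6)
  after r': (1 3 6)(4 5)

r f' r'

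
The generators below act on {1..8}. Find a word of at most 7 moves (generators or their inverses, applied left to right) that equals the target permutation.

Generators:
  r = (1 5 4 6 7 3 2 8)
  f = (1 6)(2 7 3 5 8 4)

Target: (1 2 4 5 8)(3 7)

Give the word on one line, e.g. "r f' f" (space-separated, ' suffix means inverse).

  after r': (1 8 2 3 7 6 4 5)
  after r': (1 2 7 4)(3 6 5 8)
  after f: (1 7 2 3)(4 6 8 5)
  after f: (1 3 6 4)(2 5)
  after r: (1 2 4 5 8)(3 7)

r' r' f f r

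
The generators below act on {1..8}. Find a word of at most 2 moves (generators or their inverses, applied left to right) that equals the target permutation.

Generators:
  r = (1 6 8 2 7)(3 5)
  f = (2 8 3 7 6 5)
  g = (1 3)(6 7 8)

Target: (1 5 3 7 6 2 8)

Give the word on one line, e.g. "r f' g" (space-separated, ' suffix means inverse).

  after g: (1 3)(6 7 8)
  after r': (1 5 3 7 6 2 8)

g r'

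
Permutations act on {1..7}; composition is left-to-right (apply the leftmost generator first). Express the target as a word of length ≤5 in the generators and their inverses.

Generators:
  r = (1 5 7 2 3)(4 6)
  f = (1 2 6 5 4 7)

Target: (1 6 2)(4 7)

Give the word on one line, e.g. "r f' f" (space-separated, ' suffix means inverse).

  after r: (1 5 7 2 3)(4 6)
  after f: (1 4 5)(2 3)(6 7)
  after r: (1 6 2)(4 7)

r f r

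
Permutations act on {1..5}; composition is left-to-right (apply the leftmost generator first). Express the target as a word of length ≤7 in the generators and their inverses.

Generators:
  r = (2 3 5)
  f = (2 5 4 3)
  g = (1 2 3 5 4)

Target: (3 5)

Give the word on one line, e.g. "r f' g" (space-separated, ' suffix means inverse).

  after r': (2 5 3)
  after g': (1 4 5 2 3)
  after r': (1 4 3)
  after g: (2 3)(4 5)
  after f: (3 5)

r' g' r' g f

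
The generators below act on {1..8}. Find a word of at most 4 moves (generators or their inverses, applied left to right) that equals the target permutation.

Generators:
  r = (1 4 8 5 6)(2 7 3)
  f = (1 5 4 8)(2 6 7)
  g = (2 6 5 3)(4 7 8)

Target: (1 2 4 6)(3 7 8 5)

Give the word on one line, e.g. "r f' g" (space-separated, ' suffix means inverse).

f g r' r'

  after f: (1 5 4 8)(2 6 7)
  after g: (1 3 2 5 7 6 8)
  after r': (1 7 5 2 8 6 4)
  after r': (1 2 4 6)(3 7 8 5)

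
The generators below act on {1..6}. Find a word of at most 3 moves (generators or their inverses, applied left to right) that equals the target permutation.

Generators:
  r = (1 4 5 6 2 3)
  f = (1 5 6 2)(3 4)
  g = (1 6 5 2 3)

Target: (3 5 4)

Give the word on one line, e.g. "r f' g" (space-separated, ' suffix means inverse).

g g f'

  after g: (1 6 5 2 3)
  after g: (1 5 3 6 2)
  after f': (3 5 4)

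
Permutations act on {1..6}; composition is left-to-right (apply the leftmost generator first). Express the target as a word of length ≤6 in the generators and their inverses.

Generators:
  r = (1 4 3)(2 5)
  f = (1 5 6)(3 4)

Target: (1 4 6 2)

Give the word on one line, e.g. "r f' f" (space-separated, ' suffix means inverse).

r' f' r' r' r'

  after r': (1 3 4)(2 5)
  after f': (1 4 6 5 2)
  after r': (2 3 4 6)
  after r': (1 3)(2 4 6 5)
  after r': (1 4 6 2)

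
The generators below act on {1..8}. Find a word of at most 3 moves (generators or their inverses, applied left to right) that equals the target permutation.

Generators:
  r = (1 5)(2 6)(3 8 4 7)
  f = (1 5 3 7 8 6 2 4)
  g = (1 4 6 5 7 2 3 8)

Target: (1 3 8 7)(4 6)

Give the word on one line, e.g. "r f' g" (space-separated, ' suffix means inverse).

  after r': (1 5)(2 6)(3 7 4 8)
  after f: (1 3 8 7)(4 6)

r' f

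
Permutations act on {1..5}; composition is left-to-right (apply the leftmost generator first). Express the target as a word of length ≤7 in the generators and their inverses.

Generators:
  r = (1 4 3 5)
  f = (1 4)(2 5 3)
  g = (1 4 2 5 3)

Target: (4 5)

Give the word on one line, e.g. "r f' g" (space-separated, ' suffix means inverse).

r' g r f g

  after r': (1 5 3 4)
  after g: (1 3 2 5)
  after r: (1 5 4 3 2)
  after f: (1 3 5)(2 4)
  after g: (4 5)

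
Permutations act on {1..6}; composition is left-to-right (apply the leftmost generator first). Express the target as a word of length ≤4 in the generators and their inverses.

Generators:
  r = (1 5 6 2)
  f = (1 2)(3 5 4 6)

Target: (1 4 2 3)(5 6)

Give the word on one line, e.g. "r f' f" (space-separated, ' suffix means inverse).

f r' r' f

  after f: (1 2)(3 5 4 6)
  after r': (1 6 3)(4 5)
  after r': (1 5 4)(2 6 3)
  after f: (1 4 2 3)(5 6)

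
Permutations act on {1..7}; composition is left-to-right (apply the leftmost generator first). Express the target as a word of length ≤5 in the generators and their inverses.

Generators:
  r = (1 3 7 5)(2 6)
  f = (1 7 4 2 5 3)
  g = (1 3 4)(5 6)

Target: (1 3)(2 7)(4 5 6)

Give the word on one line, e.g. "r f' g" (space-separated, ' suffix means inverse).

  after f': (1 3 5 2 4 7)
  after r': (2 4 3 7 5 6)
  after f': (1 3)(2 7)(4 5 6)

f' r' f'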